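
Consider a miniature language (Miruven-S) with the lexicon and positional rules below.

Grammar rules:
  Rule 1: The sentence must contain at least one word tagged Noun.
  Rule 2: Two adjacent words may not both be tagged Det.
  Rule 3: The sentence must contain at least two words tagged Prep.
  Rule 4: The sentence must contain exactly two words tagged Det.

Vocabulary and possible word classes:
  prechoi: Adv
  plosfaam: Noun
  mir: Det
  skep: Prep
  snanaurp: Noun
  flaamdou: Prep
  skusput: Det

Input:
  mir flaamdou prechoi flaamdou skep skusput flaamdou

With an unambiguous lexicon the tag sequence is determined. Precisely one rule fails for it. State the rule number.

1

Fixed tagging: Det Prep Adv Prep Prep Det Prep.
Rule check: R1 fail, R2 pass, R3 pass, R4 pass.
Only rule 1 fails.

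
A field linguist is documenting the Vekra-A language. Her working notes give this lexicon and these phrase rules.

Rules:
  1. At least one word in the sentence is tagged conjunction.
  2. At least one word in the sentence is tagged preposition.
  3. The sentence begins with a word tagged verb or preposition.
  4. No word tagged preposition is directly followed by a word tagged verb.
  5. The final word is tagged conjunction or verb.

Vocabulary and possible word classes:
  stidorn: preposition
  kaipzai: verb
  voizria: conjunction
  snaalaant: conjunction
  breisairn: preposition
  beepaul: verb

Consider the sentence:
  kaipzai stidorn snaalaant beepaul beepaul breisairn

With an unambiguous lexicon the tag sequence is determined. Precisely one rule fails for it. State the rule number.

5

Fixed tagging: verb preposition conjunction verb verb preposition.
Checking each rule: R1 pass, R2 pass, R3 pass, R4 pass, R5 fail.
Only rule 5 fails.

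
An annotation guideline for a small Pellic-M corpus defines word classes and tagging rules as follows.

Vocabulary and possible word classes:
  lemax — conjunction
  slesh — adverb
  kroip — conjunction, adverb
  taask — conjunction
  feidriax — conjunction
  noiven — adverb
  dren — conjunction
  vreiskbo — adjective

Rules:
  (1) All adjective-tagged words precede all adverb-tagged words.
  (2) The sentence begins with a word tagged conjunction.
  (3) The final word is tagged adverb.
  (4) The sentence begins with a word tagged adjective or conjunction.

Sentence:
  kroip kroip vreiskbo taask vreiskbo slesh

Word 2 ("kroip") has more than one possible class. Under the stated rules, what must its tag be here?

Candidates per position — 1:kroip {conjunction,adverb}; 2:kroip {conjunction,adverb}; 3:vreiskbo {adjective}; 4:taask {conjunction}; 5:vreiskbo {adjective}; 6:slesh {adverb}.
Word 1 cannot be adverb — rule 1 would then fail for every completion. It is conjunction.
Word 2 cannot be adverb — rule 1 would then fail for every completion. It is conjunction.
The unique satisfying tagging is: conjunction conjunction adjective conjunction adjective adverb.
Rule-by-rule: rule 1 ✓; rule 2 ✓; rule 3 ✓; rule 4 ✓.

conjunction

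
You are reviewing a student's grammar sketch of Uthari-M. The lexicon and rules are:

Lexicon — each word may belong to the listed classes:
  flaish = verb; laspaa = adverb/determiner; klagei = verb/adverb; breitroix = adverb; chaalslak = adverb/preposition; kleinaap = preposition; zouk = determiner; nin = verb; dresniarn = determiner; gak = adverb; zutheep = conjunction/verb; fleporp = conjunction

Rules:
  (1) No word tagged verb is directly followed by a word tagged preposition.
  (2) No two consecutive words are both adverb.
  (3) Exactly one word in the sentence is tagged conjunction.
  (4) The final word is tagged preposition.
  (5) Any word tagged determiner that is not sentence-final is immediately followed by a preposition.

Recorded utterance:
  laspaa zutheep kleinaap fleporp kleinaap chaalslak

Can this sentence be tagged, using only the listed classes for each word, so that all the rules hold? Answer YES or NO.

NO

Candidates per position — 1:laspaa {adverb,determiner}; 2:zutheep {conjunction,verb}; 3:kleinaap {preposition}; 4:fleporp {conjunction}; 5:kleinaap {preposition}; 6:chaalslak {adverb,preposition}.
Every candidate sequence violates at least one rule; no consistent tagging exists.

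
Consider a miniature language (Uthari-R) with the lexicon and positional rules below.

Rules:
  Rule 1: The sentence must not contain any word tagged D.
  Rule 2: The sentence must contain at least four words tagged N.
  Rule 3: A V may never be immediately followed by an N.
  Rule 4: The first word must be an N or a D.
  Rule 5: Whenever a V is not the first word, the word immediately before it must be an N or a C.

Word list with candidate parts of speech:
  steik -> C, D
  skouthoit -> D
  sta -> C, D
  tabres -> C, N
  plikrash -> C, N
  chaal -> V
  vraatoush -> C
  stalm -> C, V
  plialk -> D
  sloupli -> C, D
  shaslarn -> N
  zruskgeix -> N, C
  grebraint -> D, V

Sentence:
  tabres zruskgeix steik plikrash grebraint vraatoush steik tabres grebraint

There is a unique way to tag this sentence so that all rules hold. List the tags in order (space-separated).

N N C N V C C N V

Candidates per position — 1:tabres {C,N}; 2:zruskgeix {N,C}; 3:steik {C,D}; 4:plikrash {C,N}; 5:grebraint {D,V}; 6:vraatoush {C}; 7:steik {C,D}; 8:tabres {C,N}; 9:grebraint {D,V}.
Position 1: C is ruled out by rule 2; that leaves N.
Position 2: C is ruled out by rule 2; that leaves N.
Position 3: D is ruled out by rule 1; that leaves C.
Position 4: C is ruled out by rule 2; that leaves N.
Position 5: D is ruled out by rule 1; that leaves V.
Position 7: D is ruled out by rule 1; that leaves C.
Position 8: C is ruled out by rule 2; that leaves N.
Position 9: D is ruled out by rule 1; that leaves V.
That leaves exactly one tagging: N N C N V C C N V.
Checking: rule 1 satisfied; rule 2 satisfied; rule 3 satisfied; rule 4 satisfied; rule 5 satisfied.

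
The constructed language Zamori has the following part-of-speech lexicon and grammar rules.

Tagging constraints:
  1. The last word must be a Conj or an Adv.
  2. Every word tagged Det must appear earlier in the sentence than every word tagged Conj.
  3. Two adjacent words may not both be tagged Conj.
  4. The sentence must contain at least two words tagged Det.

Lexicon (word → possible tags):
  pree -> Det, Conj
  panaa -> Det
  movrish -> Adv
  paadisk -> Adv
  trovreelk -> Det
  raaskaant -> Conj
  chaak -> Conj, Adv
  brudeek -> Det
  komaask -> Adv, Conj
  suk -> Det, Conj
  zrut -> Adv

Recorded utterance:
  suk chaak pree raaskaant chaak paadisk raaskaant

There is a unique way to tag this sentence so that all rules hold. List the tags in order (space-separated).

Candidates per position — 1:suk {Det,Conj}; 2:chaak {Conj,Adv}; 3:pree {Det,Conj}; 4:raaskaant {Conj}; 5:chaak {Conj,Adv}; 6:paadisk {Adv}; 7:raaskaant {Conj}.
Word 1 cannot be Conj — rule 4 would then fail for every completion. It is Det.
Word 3 cannot be Conj — rule 3 would then fail for every completion. It is Det.
Word 5 cannot be Conj — rule 3 would then fail for every completion. It is Adv.
Word 2 cannot be Conj — rule 2 would then fail for every completion. It is Adv.
The only consistent sequence is: Det Adv Det Conj Adv Adv Conj.
Check: rule 1 ✓; rule 2 ✓; rule 3 ✓; rule 4 ✓.

Det Adv Det Conj Adv Adv Conj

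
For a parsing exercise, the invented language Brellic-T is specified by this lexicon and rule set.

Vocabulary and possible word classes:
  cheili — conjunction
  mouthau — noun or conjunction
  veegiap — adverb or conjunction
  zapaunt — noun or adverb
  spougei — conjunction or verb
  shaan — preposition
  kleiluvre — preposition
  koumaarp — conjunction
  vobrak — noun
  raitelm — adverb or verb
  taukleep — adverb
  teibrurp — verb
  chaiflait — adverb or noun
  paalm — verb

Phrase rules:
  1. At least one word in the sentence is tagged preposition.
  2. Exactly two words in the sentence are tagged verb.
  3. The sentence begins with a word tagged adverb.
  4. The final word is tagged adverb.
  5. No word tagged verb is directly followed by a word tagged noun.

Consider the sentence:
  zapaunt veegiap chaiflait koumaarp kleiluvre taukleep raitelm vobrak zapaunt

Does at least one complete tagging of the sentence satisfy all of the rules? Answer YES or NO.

Candidates per position — 1:zapaunt {noun,adverb}; 2:veegiap {adverb,conjunction}; 3:chaiflait {adverb,noun}; 4:koumaarp {conjunction}; 5:kleiluvre {preposition}; 6:taukleep {adverb}; 7:raitelm {adverb,verb}; 8:vobrak {noun}; 9:zapaunt {noun,adverb}.
Rule 2 cannot be satisfied by any choice of tags from the lexicon.
So there is no consistent tagging.

NO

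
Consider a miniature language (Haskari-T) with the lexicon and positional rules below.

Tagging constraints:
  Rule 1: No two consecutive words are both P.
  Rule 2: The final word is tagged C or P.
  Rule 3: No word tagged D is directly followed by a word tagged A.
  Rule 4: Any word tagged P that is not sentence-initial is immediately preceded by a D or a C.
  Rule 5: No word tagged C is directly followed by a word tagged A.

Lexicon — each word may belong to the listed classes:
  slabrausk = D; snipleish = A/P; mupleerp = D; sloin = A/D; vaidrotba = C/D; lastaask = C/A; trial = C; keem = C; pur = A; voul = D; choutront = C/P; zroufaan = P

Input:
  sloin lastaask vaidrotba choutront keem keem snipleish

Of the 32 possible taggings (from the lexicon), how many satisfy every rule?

Candidates per position — 1:sloin {A,D}; 2:lastaask {C,A}; 3:vaidrotba {C,D}; 4:choutront {C,P}; 5:keem {C}; 6:keem {C}; 7:snipleish {A,P}.
There are 32 candidate sequences in total.
Checking each against the rules leaves 12 sequences.
Count = 12.

12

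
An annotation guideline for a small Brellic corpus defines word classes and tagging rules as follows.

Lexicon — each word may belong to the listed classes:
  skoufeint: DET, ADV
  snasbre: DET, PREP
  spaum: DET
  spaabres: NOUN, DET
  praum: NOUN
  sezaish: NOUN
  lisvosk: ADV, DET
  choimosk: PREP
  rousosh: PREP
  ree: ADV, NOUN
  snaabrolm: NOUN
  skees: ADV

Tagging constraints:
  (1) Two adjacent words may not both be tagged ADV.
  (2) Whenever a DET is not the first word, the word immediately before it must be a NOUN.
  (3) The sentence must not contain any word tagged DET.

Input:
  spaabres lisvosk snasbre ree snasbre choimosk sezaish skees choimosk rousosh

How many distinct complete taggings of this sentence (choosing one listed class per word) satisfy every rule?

2

Candidates per position — 1:spaabres {NOUN,DET}; 2:lisvosk {ADV,DET}; 3:snasbre {DET,PREP}; 4:ree {ADV,NOUN}; 5:snasbre {DET,PREP}; 6:choimosk {PREP}; 7:sezaish {NOUN}; 8:skees {ADV}; 9:choimosk {PREP}; 10:rousosh {PREP}.
There are 32 candidate sequences in total.
The sequences that satisfy every rule: NOUN ADV PREP ADV PREP PREP NOUN ADV PREP PREP; NOUN ADV PREP NOUN PREP PREP NOUN ADV PREP PREP.
Count = 2.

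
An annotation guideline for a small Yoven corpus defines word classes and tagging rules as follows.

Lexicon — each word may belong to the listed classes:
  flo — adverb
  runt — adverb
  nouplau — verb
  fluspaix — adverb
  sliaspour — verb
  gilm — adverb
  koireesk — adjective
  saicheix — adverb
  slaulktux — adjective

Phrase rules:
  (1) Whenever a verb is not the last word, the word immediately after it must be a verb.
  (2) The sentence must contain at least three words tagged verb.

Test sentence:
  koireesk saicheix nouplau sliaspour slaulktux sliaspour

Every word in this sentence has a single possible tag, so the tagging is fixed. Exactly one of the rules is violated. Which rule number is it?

Fixed tagging: adjective adverb verb verb adjective verb.
Rule check: R1 violated, R2 holds.
Only rule 1 fails.

1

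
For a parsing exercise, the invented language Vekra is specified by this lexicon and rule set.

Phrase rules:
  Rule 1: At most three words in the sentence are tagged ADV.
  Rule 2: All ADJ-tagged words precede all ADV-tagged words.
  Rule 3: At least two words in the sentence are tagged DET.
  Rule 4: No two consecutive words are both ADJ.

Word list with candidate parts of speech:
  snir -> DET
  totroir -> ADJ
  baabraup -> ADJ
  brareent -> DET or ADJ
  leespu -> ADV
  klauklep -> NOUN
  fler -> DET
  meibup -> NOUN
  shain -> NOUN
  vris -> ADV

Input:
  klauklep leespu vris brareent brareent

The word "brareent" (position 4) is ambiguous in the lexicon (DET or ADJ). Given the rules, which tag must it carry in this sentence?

DET

Candidates per position — 1:klauklep {NOUN}; 2:leespu {ADV}; 3:vris {ADV}; 4:brareent {DET,ADJ}; 5:brareent {DET,ADJ}.
Word 4 cannot be ADJ — rule 2 would then fail for every completion. It is DET.
Word 5 cannot be ADJ — rule 2 would then fail for every completion. It is DET.
The unique satisfying tagging is: NOUN ADV ADV DET DET.
Rule-by-rule: rule 1 satisfied; rule 2 satisfied; rule 3 satisfied; rule 4 satisfied.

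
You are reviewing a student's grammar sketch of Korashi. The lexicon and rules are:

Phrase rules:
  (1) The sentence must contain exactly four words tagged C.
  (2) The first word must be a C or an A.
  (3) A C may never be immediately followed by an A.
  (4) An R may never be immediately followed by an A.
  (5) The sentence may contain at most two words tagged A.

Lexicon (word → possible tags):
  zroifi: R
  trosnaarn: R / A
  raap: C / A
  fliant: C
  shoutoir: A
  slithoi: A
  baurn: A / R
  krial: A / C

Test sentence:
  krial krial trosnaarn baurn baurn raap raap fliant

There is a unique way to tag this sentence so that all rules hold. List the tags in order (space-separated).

Candidates per position — 1:krial {A,C}; 2:krial {A,C}; 3:trosnaarn {R,A}; 4:baurn {A,R}; 5:baurn {A,R}; 6:raap {C,A}; 7:raap {C,A}; 8:fliant {C}.
The remaining ambiguous positions (1, 2, 3, 4, 5, 6, 7) are resolved jointly — only one combination satisfies every rule.
The unique satisfying tagging is: A C R R R C C C.
Checking: rule 1 holds; rule 2 holds; rule 3 holds; rule 4 holds; rule 5 holds.

A C R R R C C C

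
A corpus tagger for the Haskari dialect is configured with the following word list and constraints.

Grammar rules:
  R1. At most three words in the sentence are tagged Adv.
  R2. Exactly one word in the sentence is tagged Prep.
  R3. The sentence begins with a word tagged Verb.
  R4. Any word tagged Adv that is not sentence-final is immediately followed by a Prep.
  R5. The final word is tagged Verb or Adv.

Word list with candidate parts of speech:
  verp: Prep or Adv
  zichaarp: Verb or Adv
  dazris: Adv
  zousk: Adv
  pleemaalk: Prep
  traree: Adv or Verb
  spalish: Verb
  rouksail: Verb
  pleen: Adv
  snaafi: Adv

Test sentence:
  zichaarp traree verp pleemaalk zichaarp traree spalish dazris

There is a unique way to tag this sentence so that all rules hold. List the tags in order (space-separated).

Verb Verb Adv Prep Verb Verb Verb Adv

Candidates per position — 1:zichaarp {Verb,Adv}; 2:traree {Adv,Verb}; 3:verp {Prep,Adv}; 4:pleemaalk {Prep}; 5:zichaarp {Verb,Adv}; 6:traree {Adv,Verb}; 7:spalish {Verb}; 8:dazris {Adv}.
Position 1: Adv is ruled out by rule 3; that leaves Verb.
Position 3: Prep is ruled out by rule 2; that leaves Adv.
Position 5: Adv is ruled out by rule 4; that leaves Verb.
Position 6: Adv is ruled out by rule 4; that leaves Verb.
Position 2: Adv is ruled out by rule 4; that leaves Verb.
That leaves exactly one tagging: Verb Verb Adv Prep Verb Verb Verb Adv.
Rule-by-rule: rule 1 ✓; rule 2 ✓; rule 3 ✓; rule 4 ✓; rule 5 ✓.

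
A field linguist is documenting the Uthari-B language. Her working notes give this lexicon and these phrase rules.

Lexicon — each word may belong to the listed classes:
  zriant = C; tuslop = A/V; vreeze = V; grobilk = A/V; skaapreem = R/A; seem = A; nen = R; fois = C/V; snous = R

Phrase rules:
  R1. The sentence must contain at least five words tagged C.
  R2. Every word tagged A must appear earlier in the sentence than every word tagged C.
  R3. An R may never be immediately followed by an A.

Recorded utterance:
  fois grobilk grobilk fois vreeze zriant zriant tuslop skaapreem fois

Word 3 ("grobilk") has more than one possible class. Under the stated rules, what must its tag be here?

Candidates per position — 1:fois {C,V}; 2:grobilk {A,V}; 3:grobilk {A,V}; 4:fois {C,V}; 5:vreeze {V}; 6:zriant {C}; 7:zriant {C}; 8:tuslop {A,V}; 9:skaapreem {R,A}; 10:fois {C,V}.
At position 1, choosing V makes rule 1 impossible to satisfy; hence C.
At position 2, choosing A makes rule 2 impossible to satisfy; hence V.
At position 3, choosing A makes rule 2 impossible to satisfy; hence V.
At position 4, choosing V makes rule 1 impossible to satisfy; hence C.
At position 8, choosing A makes rule 2 impossible to satisfy; hence V.
At position 9, choosing A makes rule 2 impossible to satisfy; hence R.
At position 10, choosing V makes rule 1 impossible to satisfy; hence C.
That leaves exactly one tagging: C V V C V C C V R C.
Verifying each rule — rule 1 ok; rule 2 ok; rule 3 ok.

V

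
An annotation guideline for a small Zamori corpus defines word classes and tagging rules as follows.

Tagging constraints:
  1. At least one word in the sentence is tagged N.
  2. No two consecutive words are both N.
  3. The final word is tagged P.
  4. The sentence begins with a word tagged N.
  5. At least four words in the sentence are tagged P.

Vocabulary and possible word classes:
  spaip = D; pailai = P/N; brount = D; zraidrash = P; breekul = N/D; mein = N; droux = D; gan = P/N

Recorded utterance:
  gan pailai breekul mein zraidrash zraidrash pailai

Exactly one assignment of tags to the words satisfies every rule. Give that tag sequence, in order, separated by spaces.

N P D N P P P

Candidates per position — 1:gan {P,N}; 2:pailai {P,N}; 3:breekul {N,D}; 4:mein {N}; 5:zraidrash {P}; 6:zraidrash {P}; 7:pailai {P,N}.
If word 1 were P, no tagging could satisfy rule 4; so word 1 is N.
If word 2 were N, no tagging could satisfy rule 2; so word 2 is P.
If word 3 were N, no tagging could satisfy rule 2; so word 3 is D.
If word 7 were N, no tagging could satisfy rule 3; so word 7 is P.
That leaves exactly one tagging: N P D N P P P.
Verifying each rule — rule 1 satisfied; rule 2 satisfied; rule 3 satisfied; rule 4 satisfied; rule 5 satisfied.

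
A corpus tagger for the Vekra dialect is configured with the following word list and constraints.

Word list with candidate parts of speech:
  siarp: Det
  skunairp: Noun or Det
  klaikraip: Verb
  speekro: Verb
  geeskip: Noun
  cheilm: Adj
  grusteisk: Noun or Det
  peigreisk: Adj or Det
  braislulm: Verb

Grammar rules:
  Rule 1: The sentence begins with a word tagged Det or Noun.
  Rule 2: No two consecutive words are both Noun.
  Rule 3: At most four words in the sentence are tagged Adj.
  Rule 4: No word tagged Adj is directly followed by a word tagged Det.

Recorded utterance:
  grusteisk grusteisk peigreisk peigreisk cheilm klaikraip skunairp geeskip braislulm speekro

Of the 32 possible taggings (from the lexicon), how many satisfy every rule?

9

Candidates per position — 1:grusteisk {Noun,Det}; 2:grusteisk {Noun,Det}; 3:peigreisk {Adj,Det}; 4:peigreisk {Adj,Det}; 5:cheilm {Adj}; 6:klaikraip {Verb}; 7:skunairp {Noun,Det}; 8:geeskip {Noun}; 9:braislulm {Verb}; 10:speekro {Verb}.
There are 32 candidate sequences in total.
Checking each against the rules leaves 9 sequences.
Count = 9.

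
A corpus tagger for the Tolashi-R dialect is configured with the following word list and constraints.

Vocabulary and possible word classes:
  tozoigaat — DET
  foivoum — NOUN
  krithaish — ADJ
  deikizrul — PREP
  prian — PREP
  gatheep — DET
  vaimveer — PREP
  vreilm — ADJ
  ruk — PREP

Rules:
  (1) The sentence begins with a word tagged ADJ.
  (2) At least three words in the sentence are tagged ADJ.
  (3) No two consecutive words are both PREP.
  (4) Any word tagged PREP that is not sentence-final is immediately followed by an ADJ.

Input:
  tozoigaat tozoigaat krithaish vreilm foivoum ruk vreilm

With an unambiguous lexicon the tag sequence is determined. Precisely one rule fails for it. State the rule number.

1

Fixed tagging: DET DET ADJ ADJ NOUN PREP ADJ.
Rule check: R1 fail, R2 pass, R3 pass, R4 pass.
Only rule 1 fails.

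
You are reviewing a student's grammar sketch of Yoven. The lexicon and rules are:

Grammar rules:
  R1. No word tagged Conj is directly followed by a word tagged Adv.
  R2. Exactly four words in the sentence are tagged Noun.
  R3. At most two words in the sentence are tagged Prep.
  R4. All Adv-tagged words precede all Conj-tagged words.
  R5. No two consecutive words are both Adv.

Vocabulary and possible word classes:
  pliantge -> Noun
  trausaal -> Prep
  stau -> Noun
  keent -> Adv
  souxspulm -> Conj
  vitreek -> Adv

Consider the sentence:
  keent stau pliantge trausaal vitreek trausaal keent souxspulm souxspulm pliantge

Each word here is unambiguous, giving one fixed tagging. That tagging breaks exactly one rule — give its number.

2

Fixed tagging: Adv Noun Noun Prep Adv Prep Adv Conj Conj Noun.
Rule check: R1 ok, R2 fails, R3 ok, R4 ok, R5 ok.
Only rule 2 fails.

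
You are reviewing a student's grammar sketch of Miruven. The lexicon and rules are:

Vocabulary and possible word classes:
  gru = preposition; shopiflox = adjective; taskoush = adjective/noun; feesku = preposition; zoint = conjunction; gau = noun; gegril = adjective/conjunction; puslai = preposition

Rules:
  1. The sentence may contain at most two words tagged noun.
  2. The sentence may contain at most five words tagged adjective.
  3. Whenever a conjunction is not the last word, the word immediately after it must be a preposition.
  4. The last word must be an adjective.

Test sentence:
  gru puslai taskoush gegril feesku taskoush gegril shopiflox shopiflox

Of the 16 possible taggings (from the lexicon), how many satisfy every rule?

7

Candidates per position — 1:gru {preposition}; 2:puslai {preposition}; 3:taskoush {adjective,noun}; 4:gegril {adjective,conjunction}; 5:feesku {preposition}; 6:taskoush {adjective,noun}; 7:gegril {adjective,conjunction}; 8:shopiflox {adjective}; 9:shopiflox {adjective}.
There are 16 candidate sequences in total.
Checking each against the rules leaves 7 sequences.
Count = 7.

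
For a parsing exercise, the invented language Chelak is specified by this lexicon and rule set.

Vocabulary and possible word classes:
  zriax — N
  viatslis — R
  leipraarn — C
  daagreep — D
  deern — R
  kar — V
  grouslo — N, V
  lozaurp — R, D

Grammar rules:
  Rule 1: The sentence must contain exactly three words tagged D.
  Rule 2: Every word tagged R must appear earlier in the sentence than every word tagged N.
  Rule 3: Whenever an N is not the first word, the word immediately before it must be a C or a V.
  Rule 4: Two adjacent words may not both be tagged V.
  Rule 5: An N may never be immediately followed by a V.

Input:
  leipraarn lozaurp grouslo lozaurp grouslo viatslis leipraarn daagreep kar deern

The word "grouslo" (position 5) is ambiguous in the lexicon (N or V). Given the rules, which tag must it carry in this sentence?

V

Candidates per position — 1:leipraarn {C}; 2:lozaurp {R,D}; 3:grouslo {N,V}; 4:lozaurp {R,D}; 5:grouslo {N,V}; 6:viatslis {R}; 7:leipraarn {C}; 8:daagreep {D}; 9:kar {V}; 10:deern {R}.
Word 2 cannot be R — rule 1 would then fail for every completion. It is D.
Word 3 cannot be N — rule 2 would then fail for every completion. It is V.
Word 4 cannot be R — rule 1 would then fail for every completion. It is D.
Word 5 cannot be N — rule 2 would then fail for every completion. It is V.
So the tagging must be: C D V D V R C D V R.
Rule-by-rule: rule 1 ✓; rule 2 ✓; rule 3 ✓; rule 4 ✓; rule 5 ✓.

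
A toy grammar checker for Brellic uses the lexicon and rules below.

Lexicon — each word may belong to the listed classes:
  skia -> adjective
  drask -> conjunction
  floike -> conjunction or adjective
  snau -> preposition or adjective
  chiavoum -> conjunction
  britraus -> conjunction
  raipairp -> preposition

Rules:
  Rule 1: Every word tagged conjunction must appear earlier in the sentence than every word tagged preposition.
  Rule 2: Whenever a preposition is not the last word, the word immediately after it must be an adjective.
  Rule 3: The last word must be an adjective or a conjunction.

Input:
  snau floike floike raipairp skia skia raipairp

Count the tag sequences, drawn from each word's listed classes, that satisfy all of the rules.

0

Candidates per position — 1:snau {preposition,adjective}; 2:floike {conjunction,adjective}; 3:floike {conjunction,adjective}; 4:raipairp {preposition}; 5:skia {adjective}; 6:skia {adjective}; 7:raipairp {preposition}.
There are 8 candidate sequences in total.
Rule 3 cannot be satisfied by any choice of tags from the lexicon.
So there is no consistent tagging.
Count = 0.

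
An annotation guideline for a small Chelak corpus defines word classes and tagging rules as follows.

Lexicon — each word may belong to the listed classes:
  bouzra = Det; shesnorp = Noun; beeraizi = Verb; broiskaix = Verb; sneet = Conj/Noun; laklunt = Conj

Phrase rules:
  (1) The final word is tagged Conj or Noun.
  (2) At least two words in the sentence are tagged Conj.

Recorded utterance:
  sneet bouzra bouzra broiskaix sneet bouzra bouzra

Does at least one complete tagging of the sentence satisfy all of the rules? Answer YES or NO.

NO

Candidates per position — 1:sneet {Conj,Noun}; 2:bouzra {Det}; 3:bouzra {Det}; 4:broiskaix {Verb}; 5:sneet {Conj,Noun}; 6:bouzra {Det}; 7:bouzra {Det}.
Rule 1 cannot be satisfied by any choice of tags from the lexicon.
So there is no consistent tagging.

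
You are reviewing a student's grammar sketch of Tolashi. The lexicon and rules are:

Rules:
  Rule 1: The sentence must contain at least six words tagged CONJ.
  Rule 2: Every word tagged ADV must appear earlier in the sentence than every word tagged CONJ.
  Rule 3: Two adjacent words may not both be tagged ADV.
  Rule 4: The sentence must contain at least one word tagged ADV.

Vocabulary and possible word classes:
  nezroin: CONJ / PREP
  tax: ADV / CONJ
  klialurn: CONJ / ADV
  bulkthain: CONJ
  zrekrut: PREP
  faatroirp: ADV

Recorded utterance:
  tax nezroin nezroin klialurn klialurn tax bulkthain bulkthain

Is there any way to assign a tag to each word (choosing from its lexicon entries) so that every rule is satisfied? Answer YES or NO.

Candidates per position — 1:tax {ADV,CONJ}; 2:nezroin {CONJ,PREP}; 3:nezroin {CONJ,PREP}; 4:klialurn {CONJ,ADV}; 5:klialurn {CONJ,ADV}; 6:tax {ADV,CONJ}; 7:bulkthain {CONJ}; 8:bulkthain {CONJ}.
One satisfying assignment: ADV CONJ CONJ CONJ CONJ CONJ CONJ CONJ.
Checking: rule 1 ok; rule 2 ok; rule 3 ok; rule 4 ok.

YES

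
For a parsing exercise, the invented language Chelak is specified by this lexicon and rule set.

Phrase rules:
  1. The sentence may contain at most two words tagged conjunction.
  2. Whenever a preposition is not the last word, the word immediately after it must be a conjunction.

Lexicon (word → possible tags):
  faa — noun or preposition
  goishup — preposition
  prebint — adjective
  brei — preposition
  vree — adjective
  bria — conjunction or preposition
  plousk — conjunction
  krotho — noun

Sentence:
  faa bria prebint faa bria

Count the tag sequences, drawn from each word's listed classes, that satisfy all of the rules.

Candidates per position — 1:faa {noun,preposition}; 2:bria {conjunction,preposition}; 3:prebint {adjective}; 4:faa {noun,preposition}; 5:bria {conjunction,preposition}.
There are 16 candidate sequences in total.
Checking each against the rules leaves 6 sequences.
Count = 6.

6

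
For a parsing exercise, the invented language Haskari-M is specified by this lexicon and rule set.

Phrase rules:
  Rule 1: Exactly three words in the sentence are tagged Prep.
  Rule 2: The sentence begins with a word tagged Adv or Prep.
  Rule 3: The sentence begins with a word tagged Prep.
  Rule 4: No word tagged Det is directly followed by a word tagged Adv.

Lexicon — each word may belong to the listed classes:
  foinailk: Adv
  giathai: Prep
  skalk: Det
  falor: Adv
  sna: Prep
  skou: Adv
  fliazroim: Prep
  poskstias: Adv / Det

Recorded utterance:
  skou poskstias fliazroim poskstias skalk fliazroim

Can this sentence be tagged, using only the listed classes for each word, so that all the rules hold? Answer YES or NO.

NO

Candidates per position — 1:skou {Adv}; 2:poskstias {Adv,Det}; 3:fliazroim {Prep}; 4:poskstias {Adv,Det}; 5:skalk {Det}; 6:fliazroim {Prep}.
Rule 1 cannot be satisfied by any choice of tags from the lexicon.
So there is no consistent tagging.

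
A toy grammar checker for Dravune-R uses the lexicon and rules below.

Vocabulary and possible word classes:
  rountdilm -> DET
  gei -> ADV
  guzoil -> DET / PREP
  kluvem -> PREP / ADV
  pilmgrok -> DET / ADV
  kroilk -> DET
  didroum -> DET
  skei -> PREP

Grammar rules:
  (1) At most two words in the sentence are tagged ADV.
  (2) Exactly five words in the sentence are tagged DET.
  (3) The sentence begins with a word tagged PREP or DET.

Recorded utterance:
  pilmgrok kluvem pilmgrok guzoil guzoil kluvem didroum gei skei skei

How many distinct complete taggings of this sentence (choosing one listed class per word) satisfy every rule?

Candidates per position — 1:pilmgrok {DET,ADV}; 2:kluvem {PREP,ADV}; 3:pilmgrok {DET,ADV}; 4:guzoil {DET,PREP}; 5:guzoil {DET,PREP}; 6:kluvem {PREP,ADV}; 7:didroum {DET}; 8:gei {ADV}; 9:skei {PREP}; 10:skei {PREP}.
There are 64 candidate sequences in total.
The sequences that satisfy every rule: DET PREP DET DET DET PREP DET ADV PREP PREP; DET PREP DET DET DET ADV DET ADV PREP PREP; DET ADV DET DET DET PREP DET ADV PREP PREP.
Count = 3.

3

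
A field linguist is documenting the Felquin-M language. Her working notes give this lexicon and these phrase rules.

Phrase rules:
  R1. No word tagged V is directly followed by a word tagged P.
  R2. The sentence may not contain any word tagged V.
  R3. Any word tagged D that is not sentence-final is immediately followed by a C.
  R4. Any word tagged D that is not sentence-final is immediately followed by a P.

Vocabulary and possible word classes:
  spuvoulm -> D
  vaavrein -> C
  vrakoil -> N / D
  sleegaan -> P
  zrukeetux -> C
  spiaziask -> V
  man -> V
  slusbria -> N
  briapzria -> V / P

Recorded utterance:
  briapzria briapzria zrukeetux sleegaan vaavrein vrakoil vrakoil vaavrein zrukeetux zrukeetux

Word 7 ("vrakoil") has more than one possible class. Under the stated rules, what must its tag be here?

N

Candidates per position — 1:briapzria {V,P}; 2:briapzria {V,P}; 3:zrukeetux {C}; 4:sleegaan {P}; 5:vaavrein {C}; 6:vrakoil {N,D}; 7:vrakoil {N,D}; 8:vaavrein {C}; 9:zrukeetux {C}; 10:zrukeetux {C}.
Position 1: tagging it V would leave rule 2 unsatisfiable, so it must be P.
Position 2: tagging it V would leave rule 2 unsatisfiable, so it must be P.
Position 6: tagging it D would leave rule 3 unsatisfiable, so it must be N.
Position 7: tagging it D would leave rule 4 unsatisfiable, so it must be N.
The only consistent sequence is: P P C P C N N C C C.
Rule-by-rule: rule 1 holds; rule 2 holds; rule 3 holds; rule 4 holds.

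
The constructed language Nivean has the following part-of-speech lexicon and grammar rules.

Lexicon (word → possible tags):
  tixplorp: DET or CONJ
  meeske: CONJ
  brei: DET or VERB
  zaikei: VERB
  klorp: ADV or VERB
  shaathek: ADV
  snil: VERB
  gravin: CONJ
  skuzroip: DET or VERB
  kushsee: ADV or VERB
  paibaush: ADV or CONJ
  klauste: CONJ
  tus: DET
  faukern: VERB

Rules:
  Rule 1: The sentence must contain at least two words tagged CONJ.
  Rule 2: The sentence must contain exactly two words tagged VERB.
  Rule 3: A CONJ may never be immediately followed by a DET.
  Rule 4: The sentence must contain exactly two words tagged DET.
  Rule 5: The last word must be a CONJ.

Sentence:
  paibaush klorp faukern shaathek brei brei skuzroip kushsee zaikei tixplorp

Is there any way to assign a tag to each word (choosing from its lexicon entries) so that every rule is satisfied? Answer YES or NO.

NO

Candidates per position — 1:paibaush {ADV,CONJ}; 2:klorp {ADV,VERB}; 3:faukern {VERB}; 4:shaathek {ADV}; 5:brei {DET,VERB}; 6:brei {DET,VERB}; 7:skuzroip {DET,VERB}; 8:kushsee {ADV,VERB}; 9:zaikei {VERB}; 10:tixplorp {DET,CONJ}.
Every candidate sequence violates at least one rule; no consistent tagging exists.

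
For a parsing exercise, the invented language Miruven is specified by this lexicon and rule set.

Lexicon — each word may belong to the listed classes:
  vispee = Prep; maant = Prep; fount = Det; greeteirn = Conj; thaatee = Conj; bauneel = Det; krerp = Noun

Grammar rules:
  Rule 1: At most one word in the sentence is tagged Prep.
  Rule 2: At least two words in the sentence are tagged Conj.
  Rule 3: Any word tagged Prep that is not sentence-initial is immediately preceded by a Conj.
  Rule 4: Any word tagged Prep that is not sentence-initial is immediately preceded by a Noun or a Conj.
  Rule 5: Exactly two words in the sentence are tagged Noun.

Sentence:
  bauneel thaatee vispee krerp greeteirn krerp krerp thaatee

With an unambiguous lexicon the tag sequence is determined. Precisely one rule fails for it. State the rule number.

Fixed tagging: Det Conj Prep Noun Conj Noun Noun Conj.
Checking each rule: R1 pass, R2 pass, R3 pass, R4 pass, R5 fail.
Only rule 5 fails.

5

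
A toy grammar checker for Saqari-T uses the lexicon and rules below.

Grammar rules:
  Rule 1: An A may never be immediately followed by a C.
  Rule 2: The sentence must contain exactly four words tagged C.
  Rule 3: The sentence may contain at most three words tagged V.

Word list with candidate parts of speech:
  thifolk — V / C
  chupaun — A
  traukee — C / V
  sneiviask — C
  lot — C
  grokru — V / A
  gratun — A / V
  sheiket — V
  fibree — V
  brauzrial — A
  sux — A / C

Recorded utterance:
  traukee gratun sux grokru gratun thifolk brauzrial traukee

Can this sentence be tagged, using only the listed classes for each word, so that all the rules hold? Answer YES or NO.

Candidates per position — 1:traukee {C,V}; 2:gratun {A,V}; 3:sux {A,C}; 4:grokru {V,A}; 5:gratun {A,V}; 6:thifolk {V,C}; 7:brauzrial {A}; 8:traukee {C,V}.
Every candidate sequence violates at least one rule; no consistent tagging exists.

NO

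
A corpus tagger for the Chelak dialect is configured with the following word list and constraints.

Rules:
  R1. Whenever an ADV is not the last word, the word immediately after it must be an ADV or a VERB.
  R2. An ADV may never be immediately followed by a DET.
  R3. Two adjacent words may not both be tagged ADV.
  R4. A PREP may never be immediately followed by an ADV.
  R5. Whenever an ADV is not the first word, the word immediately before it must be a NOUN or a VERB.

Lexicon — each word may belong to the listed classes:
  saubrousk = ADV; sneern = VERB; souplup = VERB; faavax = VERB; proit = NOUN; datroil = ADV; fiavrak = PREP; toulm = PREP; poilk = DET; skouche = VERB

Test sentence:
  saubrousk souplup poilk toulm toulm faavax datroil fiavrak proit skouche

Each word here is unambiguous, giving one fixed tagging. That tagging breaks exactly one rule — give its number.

1

Fixed tagging: ADV VERB DET PREP PREP VERB ADV PREP NOUN VERB.
Rule check: R1 fails, R2 ok, R3 ok, R4 ok, R5 ok.
Only rule 1 fails.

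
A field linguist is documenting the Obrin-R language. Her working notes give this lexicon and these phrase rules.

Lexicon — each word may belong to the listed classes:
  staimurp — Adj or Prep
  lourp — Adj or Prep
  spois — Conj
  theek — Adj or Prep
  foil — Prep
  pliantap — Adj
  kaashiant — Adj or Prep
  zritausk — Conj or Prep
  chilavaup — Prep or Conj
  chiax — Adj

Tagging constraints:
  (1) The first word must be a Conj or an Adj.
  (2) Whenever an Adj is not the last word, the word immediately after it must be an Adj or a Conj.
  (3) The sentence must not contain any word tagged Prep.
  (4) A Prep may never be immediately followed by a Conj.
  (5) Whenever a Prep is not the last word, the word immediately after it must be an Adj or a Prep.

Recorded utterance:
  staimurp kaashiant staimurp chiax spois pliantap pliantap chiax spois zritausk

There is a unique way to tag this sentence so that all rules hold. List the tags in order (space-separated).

Adj Adj Adj Adj Conj Adj Adj Adj Conj Conj

Candidates per position — 1:staimurp {Adj,Prep}; 2:kaashiant {Adj,Prep}; 3:staimurp {Adj,Prep}; 4:chiax {Adj}; 5:spois {Conj}; 6:pliantap {Adj}; 7:pliantap {Adj}; 8:chiax {Adj}; 9:spois {Conj}; 10:zritausk {Conj,Prep}.
Position 1: tagging it Prep would leave rule 1 unsatisfiable, so it must be Adj.
Position 2: tagging it Prep would leave rule 2 unsatisfiable, so it must be Adj.
Position 3: tagging it Prep would leave rule 2 unsatisfiable, so it must be Adj.
Position 10: tagging it Prep would leave rule 3 unsatisfiable, so it must be Conj.
The only consistent sequence is: Adj Adj Adj Adj Conj Adj Adj Adj Conj Conj.
Check: rule 1 ✓; rule 2 ✓; rule 3 ✓; rule 4 ✓; rule 5 ✓.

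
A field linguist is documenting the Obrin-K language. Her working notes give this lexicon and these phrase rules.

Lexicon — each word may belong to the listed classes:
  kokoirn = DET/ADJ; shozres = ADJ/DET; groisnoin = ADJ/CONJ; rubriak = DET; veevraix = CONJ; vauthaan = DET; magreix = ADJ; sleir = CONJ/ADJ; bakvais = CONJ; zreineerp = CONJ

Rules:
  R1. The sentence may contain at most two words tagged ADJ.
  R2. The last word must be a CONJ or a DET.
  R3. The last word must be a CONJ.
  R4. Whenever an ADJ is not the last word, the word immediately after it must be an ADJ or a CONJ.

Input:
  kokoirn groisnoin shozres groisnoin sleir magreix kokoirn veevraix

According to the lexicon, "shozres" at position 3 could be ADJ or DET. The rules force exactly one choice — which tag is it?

DET

Candidates per position — 1:kokoirn {DET,ADJ}; 2:groisnoin {ADJ,CONJ}; 3:shozres {ADJ,DET}; 4:groisnoin {ADJ,CONJ}; 5:sleir {CONJ,ADJ}; 6:magreix {ADJ}; 7:kokoirn {DET,ADJ}; 8:veevraix {CONJ}.
Position 7: DET is ruled out by rule 4; that leaves ADJ.
Position 1: ADJ is ruled out by rule 1; that leaves DET.
Position 2: ADJ is ruled out by rule 1; that leaves CONJ.
Position 3: ADJ is ruled out by rule 1; that leaves DET.
Position 4: ADJ is ruled out by rule 1; that leaves CONJ.
Position 5: ADJ is ruled out by rule 1; that leaves CONJ.
So the tagging must be: DET CONJ DET CONJ CONJ ADJ ADJ CONJ.
Rule-by-rule: rule 1 holds; rule 2 holds; rule 3 holds; rule 4 holds.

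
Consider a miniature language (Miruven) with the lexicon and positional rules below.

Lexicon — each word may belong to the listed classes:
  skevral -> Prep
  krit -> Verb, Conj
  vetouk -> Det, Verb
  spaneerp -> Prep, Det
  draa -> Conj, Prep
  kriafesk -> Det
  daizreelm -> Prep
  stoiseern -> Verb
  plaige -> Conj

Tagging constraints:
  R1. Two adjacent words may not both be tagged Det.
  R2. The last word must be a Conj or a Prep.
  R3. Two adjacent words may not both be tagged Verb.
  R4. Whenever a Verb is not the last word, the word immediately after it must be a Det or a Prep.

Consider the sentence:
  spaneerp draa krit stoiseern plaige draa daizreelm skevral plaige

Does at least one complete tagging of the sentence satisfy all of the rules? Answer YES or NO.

NO

Candidates per position — 1:spaneerp {Prep,Det}; 2:draa {Conj,Prep}; 3:krit {Verb,Conj}; 4:stoiseern {Verb}; 5:plaige {Conj}; 6:draa {Conj,Prep}; 7:daizreelm {Prep}; 8:skevral {Prep}; 9:plaige {Conj}.
Rule 4 cannot be satisfied by any choice of tags from the lexicon.
So there is no consistent tagging.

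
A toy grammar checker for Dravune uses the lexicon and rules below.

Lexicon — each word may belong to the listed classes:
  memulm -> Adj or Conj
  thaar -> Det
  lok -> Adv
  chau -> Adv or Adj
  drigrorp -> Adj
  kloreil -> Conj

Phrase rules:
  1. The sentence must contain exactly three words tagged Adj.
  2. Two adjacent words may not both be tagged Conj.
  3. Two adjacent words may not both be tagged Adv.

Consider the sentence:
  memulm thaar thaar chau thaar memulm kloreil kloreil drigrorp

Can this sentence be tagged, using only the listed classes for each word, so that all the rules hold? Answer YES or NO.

NO

Candidates per position — 1:memulm {Adj,Conj}; 2:thaar {Det}; 3:thaar {Det}; 4:chau {Adv,Adj}; 5:thaar {Det}; 6:memulm {Adj,Conj}; 7:kloreil {Conj}; 8:kloreil {Conj}; 9:drigrorp {Adj}.
Rule 2 cannot be satisfied by any choice of tags from the lexicon.
So there is no consistent tagging.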